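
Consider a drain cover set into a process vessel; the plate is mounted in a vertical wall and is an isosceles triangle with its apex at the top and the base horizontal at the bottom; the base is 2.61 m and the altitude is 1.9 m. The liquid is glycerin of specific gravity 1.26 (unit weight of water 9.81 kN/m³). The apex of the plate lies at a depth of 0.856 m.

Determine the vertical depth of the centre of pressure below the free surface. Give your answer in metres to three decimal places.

h_p = 2.217 m

γ = 1.26 × 9.81 = 12.3606 kN/m³.
With the apex up, the centroid sits 2h/3 = 2 × 1.9/3 = 1.26667 m below the apex, so the centroid depth is h_c = 0.856 + 1.26667 = 2.12267 m.
A = ½ × 2.61 × 1.9 = 2.4795 m².
Resultant F = γ·h_c·A = 12.3606 × 2.12267 × 2.4795 = 65.0558 kN.
I_c = b·h³/36 = 2.61 × 1.9³/36 = 0.497277 m⁴.
Centre of pressure: y_p = y_c + I_c/(y_c·A) = 2.12267 + 0.497277/(2.12267 × 2.4795) = 2.12267 + 0.0944826 = 2.21715 m along the plane.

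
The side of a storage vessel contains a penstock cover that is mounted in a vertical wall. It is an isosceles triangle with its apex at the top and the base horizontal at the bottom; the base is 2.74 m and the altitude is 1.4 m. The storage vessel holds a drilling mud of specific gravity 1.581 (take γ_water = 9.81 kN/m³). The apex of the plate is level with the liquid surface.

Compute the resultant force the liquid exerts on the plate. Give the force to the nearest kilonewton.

γ = 1.581 × 9.81 = 15.50961 kN/m³.
With the apex up, the centroid sits 2h/3 = 2 × 1.4/3 = 0.933333 m below the apex, so the centroid depth is h_c = 0.933333 m.
A = ½ × 2.74 × 1.4 = 1.918 m².
Resultant F = γ·h_c·A = 15.50961 × 0.933333 × 1.918 = 27.7643 kN.

F ≈ 28 kN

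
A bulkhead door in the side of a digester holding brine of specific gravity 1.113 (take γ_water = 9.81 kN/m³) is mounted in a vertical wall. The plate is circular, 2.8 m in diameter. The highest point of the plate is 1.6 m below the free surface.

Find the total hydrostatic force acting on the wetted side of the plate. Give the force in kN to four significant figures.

F ≈ 201.7 kN

γ = 1.113 × 9.81 = 10.91853 kN/m³.
The centroid is at the centre, 1.4 m below the top of the plate, so the centroid depth is h_c = 1.6 + 1.4 = 3 m.
A = π(1.4)² = 6.15752 m².
Resultant F = γ·h_c·A = 10.91853 × 3 × 6.15752 = 201.693 kN.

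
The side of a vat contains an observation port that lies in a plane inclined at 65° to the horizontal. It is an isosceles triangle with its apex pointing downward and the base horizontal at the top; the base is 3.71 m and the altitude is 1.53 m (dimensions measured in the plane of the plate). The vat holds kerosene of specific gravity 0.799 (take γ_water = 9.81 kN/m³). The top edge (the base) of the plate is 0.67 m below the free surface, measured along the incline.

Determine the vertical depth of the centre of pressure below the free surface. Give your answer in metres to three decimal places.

h_p = 1.169 m

γ = 0.799 × 9.81 = 7.83819 kN/m³.
Let θ = 65° be the plate's angle to the horizontal; measure y along the incline from where the plane meets the free surface. Vertical depth h = y·sinθ with sinθ = 0.906308.
With the apex down, the centroid sits h/3 = 1.53/3 = 0.51 m below the base (the top edge), so y_c = 0.67 + 0.51 = 1.18 m and h_c = 1.18 × 0.906308 = 1.06944 m.
A = ½ × 3.71 × 1.53 = 2.83815 m².
Resultant F = γ·h_c·A = 7.83819 × 1.06944 × 2.83815 = 23.7907 kN.
I_c = b·h³/36 = 3.71 × 1.53³/36 = 0.369101 m⁴.
Centre of pressure: y_p = y_c + I_c/(y_c·A) = 1.18 + 0.369101/(1.18 × 2.83815) = 1.18 + 0.110212 = 1.29021 m along the plane.
Vertically, h_p = y_p·sinθ = 1.29021 × 0.906308 = 1.16933 m.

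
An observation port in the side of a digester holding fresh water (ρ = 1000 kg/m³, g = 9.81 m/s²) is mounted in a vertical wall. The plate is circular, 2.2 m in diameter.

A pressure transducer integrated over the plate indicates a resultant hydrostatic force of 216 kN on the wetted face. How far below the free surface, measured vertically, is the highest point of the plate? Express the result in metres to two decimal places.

γ = ρg = 1000 × 9.81 = 9810 N/m³ = 9.81 kN/m³.
A = π(1.1)² = 3.80133 m².
From F = γ·h_c·A, the centroid depth is h_c = 216/(9.81 × 3.80133) = 5.79227 m.
The centroid is at the centre, 1.1 m below the top of the plate, so the highest point sits at h_top = 5.79227 − 1.1 = 4.69227 m below the surface.

d_top ≈ 4.69 m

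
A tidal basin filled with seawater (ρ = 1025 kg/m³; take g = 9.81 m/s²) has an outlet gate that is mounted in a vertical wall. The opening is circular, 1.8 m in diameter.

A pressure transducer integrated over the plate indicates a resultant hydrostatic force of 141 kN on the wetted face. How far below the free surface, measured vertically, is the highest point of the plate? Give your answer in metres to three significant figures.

γ = ρg = 1025 × 9.81 / 1000 = 10.05525 kN/m³.
A = π(0.9)² = 2.54469 m².
From F = γ·h_c·A, the centroid depth is h_c = 141/(10.05525 × 2.54469) = 5.5105 m.
The centroid is at the centre, 0.9 m below the top of the plate, so the highest point sits at h_top = 5.5105 − 0.9 = 4.6105 m below the surface.

d_top ≈ 4.61 m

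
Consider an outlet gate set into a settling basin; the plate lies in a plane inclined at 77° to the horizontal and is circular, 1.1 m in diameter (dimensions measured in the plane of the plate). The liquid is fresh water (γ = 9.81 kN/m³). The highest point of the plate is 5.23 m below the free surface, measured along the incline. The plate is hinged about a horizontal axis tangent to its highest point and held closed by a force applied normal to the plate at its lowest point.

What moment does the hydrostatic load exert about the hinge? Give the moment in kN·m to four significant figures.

M ≈ 29.56 kN·m

γ = 9.81 kN/m³.
Let θ = 77° be the plate's angle to the horizontal; measure y along the incline from where the plane meets the free surface. Vertical depth h = y·sinθ with sinθ = 0.974370.
The centroid is at the centre, 0.55 m below the top of the plate, so y_c = 5.23 + 0.55 = 5.78 m and h_c = 5.78 × 0.974370 = 5.63186 m.
A = π(0.55)² = 0.950332 m².
Resultant F = γ·h_c·A = 9.81 × 5.63186 × 0.950332 = 52.5045 kN.
I_c = πr⁴/4 = π × 0.55⁴/4 = 0.0718688 m⁴.
Centre of pressure: y_p = y_c + I_c/(y_c·A) = 5.78 + 0.0718688/(5.78 × 0.950332) = 5.78 + 0.0130839 = 5.79308 m along the plane.
The resultant acts 0.55 + 0.0130839 = 0.563084 m (along the plate) below the hinge at the top edge, so the moment about the hinge is M = F × 0.563084 = 52.5045 × 0.563084 = 29.5644 kN·m.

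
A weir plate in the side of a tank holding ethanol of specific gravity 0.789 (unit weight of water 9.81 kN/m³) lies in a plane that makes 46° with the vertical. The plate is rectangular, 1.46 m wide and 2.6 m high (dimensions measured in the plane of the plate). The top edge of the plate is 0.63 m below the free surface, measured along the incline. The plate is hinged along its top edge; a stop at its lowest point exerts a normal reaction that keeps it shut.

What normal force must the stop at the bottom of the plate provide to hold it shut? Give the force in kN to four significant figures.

γ = 0.789 × 9.81 = 7.74009 kN/m³.
The plate makes 46° with the vertical, i.e. θ = 90° − 46° = 44° to the horizontal. Measuring y along the incline from the free-surface line, vertical depth h = y·sinθ with sinθ = 0.694658.
The centroid lies 2.6/2 = 1.3 m below the top edge, so y_c = 0.63 + 1.3 = 1.93 m and h_c = 1.93 × 0.694658 = 1.34069 m.
A = 1.46 × 2.6 = 3.796 m².
Resultant F = γ·h_c·A = 7.74009 × 1.34069 × 3.796 = 39.3913 kN.
I_c = b·h³/12 = 1.46 × 2.6³/12 = 2.13841 m⁴.
Centre of pressure: y_p = y_c + I_c/(y_c·A) = 1.93 + 2.13841/(1.93 × 3.796) = 1.93 + 0.291882 = 2.22188 m along the plane.
The resultant acts 1.3 + 0.291882 = 1.59188 m (along the plate) below the hinge at the top edge, so the moment about the hinge is M = F × 1.59188 = 39.3913 × 1.59188 = 62.7062 kN·m.
A normal force at the bottom, 2.6 m from the hinge, must supply this moment: P = 62.7062/2.6 = 24.1178 kN.

P ≈ 24.12 kN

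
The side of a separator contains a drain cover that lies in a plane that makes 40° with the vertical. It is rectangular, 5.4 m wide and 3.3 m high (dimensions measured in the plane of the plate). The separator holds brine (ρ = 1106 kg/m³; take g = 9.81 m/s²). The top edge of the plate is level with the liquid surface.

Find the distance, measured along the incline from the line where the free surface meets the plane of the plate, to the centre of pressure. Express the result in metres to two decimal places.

γ = ρg = 1106 × 9.81 / 1000 = 10.84986 kN/m³.
The plate makes 40° with the vertical, i.e. θ = 90° − 40° = 50° to the horizontal. Measuring y along the incline from the free-surface line, vertical depth h = y·sinθ with sinθ = 0.766044.
The centroid lies 3.3/2 = 1.65 m below the top edge, so y_c = 1.65 m and h_c = 1.65 × 0.766044 = 1.26397 m.
A = 5.4 × 3.3 = 17.82 m².
Resultant F = γ·h_c·A = 10.84986 × 1.26397 × 17.82 = 244.382 kN.
I_c = b·h³/12 = 5.4 × 3.3³/12 = 16.1716 m⁴.
Centre of pressure: y_p = y_c + I_c/(y_c·A) = 1.65 + 16.1716/(1.65 × 17.82) = 1.65 + 0.549998 = 2.2 m along the plane.

y_p = 2.20 m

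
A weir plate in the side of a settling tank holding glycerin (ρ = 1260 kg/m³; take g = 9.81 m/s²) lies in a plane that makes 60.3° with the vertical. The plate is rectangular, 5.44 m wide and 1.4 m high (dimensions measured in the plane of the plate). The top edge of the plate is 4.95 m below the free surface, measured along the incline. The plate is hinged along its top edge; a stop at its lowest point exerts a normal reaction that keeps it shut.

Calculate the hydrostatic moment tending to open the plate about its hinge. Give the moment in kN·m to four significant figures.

γ = ρg = 1260 × 9.81 / 1000 = 12.3606 kN/m³.
The plate makes 60.3° with the vertical, i.e. θ = 90° − 60.3° = 29.7° to the horizontal. Measuring y along the incline from the free-surface line, vertical depth h = y·sinθ with sinθ = 0.495459.
The centroid lies 1.4/2 = 0.7 m below the top edge, so y_c = 4.95 + 0.7 = 5.65 m and h_c = 5.65 × 0.495459 = 2.79934 m.
A = 5.44 × 1.4 = 7.616 m².
Resultant F = γ·h_c·A = 12.3606 × 2.79934 × 7.616 = 263.525 kN.
I_c = b·h³/12 = 5.44 × 1.4³/12 = 1.24395 m⁴.
Centre of pressure: y_p = y_c + I_c/(y_c·A) = 5.65 + 1.24395/(5.65 × 7.616) = 5.65 + 0.0289086 = 5.67891 m along the plane.
The resultant acts 0.7 + 0.0289086 = 0.728909 m (along the plate) below the hinge at the top edge, so the moment about the hinge is M = F × 0.728909 = 263.525 × 0.728909 = 192.086 kN·m.

M ≈ 192.1 kN·m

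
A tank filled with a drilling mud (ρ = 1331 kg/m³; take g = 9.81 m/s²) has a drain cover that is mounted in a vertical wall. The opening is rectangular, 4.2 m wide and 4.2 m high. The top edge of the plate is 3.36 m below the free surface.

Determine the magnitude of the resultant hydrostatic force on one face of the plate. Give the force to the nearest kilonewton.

γ = ρg = 1331 × 9.81 / 1000 = 13.05711 kN/m³.
The centroid lies 4.2/2 = 2.1 m below the top edge, so the centroid depth is h_c = 3.36 + 2.1 = 5.46 m.
A = 4.2 × 4.2 = 17.64 m².
Resultant F = γ·h_c·A = 13.05711 × 5.46 × 17.64 = 1257.59 kN.

F ≈ 1258 kN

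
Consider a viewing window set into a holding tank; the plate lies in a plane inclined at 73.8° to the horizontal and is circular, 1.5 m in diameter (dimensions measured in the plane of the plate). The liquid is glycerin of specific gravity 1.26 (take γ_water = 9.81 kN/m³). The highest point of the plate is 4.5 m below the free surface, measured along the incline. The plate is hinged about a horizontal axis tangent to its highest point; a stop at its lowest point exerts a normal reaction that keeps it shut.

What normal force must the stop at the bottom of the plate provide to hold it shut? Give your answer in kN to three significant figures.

P ≈ 57.0 kN

γ = 1.26 × 9.81 = 12.3606 kN/m³.
Let θ = 73.8° be the plate's angle to the horizontal; measure y along the incline from where the plane meets the free surface. Vertical depth h = y·sinθ with sinθ = 0.960294.
The centroid is at the centre, 0.75 m below the top of the plate, so y_c = 4.5 + 0.75 = 5.25 m and h_c = 5.25 × 0.960294 = 5.04154 m.
A = π(0.75)² = 1.76715 m².
Resultant F = γ·h_c·A = 12.3606 × 5.04154 × 1.76715 = 110.123 kN.
I_c = πr⁴/4 = π × 0.75⁴/4 = 0.248505 m⁴.
Centre of pressure: y_p = y_c + I_c/(y_c·A) = 5.25 + 0.248505/(5.25 × 1.76715) = 5.25 + 0.0267857 = 5.27679 m along the plane.
The resultant acts 0.75 + 0.0267857 = 0.776786 m (along the plate) below the hinge at the top edge, so the moment about the hinge is M = F × 0.776786 = 110.123 × 0.776786 = 85.542 kN·m.
A normal force at the bottom, 1.5 m from the hinge, must supply this moment: P = 85.542/1.5 = 57.028 kN.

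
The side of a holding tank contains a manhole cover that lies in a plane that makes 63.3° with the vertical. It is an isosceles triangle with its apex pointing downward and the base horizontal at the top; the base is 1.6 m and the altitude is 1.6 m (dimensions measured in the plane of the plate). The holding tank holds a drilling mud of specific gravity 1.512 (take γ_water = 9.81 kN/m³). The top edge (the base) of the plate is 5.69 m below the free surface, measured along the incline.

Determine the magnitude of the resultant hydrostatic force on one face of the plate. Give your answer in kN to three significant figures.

F ≈ 53.1 kN

γ = 1.512 × 9.81 = 14.83272 kN/m³.
The plate makes 63.3° with the vertical, i.e. θ = 90° − 63.3° = 26.7° to the horizontal. Measuring y along the incline from the free-surface line, vertical depth h = y·sinθ with sinθ = 0.449319.
With the apex down, the centroid sits h/3 = 1.6/3 = 0.533333 m below the base (the top edge), so y_c = 5.69 + 0.533333 = 6.22333 m and h_c = 6.22333 × 0.449319 = 2.79626 m.
A = ½ × 1.6 × 1.6 = 1.28 m².
Resultant F = γ·h_c·A = 14.83272 × 2.79626 × 1.28 = 53.0895 kN.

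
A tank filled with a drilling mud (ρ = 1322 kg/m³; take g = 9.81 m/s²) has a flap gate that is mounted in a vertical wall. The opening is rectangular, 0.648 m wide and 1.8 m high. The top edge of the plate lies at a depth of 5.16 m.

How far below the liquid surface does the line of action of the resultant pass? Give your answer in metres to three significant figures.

γ = ρg = 1322 × 9.81 / 1000 = 12.96882 kN/m³.
The centroid lies 1.8/2 = 0.9 m below the top edge, so the centroid depth is h_c = 5.16 + 0.9 = 6.06 m.
A = 0.648 × 1.8 = 1.1664 m².
Resultant F = γ·h_c·A = 12.96882 × 6.06 × 1.1664 = 91.6686 kN.
I_c = b·h³/12 = 0.648 × 1.8³/12 = 0.314928 m⁴.
Centre of pressure: y_p = y_c + I_c/(y_c·A) = 6.06 + 0.314928/(6.06 × 1.1664) = 6.06 + 0.0445545 = 6.10455 m along the plane.

h_p = 6.10 m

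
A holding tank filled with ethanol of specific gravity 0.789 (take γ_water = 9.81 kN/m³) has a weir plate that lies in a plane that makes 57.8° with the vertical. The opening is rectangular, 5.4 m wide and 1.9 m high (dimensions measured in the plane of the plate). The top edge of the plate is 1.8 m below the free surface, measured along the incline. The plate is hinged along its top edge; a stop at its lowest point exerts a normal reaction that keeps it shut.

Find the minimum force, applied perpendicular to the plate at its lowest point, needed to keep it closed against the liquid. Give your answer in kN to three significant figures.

P ≈ 64.9 kN

γ = 0.789 × 9.81 = 7.74009 kN/m³.
The plate makes 57.8° with the vertical, i.e. θ = 90° − 57.8° = 32.2° to the horizontal. Measuring y along the incline from the free-surface line, vertical depth h = y·sinθ with sinθ = 0.532876.
The centroid lies 1.9/2 = 0.95 m below the top edge, so y_c = 1.8 + 0.95 = 2.75 m and h_c = 2.75 × 0.532876 = 1.46541 m.
A = 5.4 × 1.9 = 10.26 m².
Resultant F = γ·h_c·A = 7.74009 × 1.46541 × 10.26 = 116.373 kN.
I_c = b·h³/12 = 5.4 × 1.9³/12 = 3.08655 m⁴.
Centre of pressure: y_p = y_c + I_c/(y_c·A) = 2.75 + 3.08655/(2.75 × 10.26) = 2.75 + 0.109394 = 2.85939 m along the plane.
The resultant acts 0.95 + 0.109394 = 1.05939 m (along the plate) below the hinge at the top edge, so the moment about the hinge is M = F × 1.05939 = 116.373 × 1.05939 = 123.284 kN·m.
A normal force at the bottom, 1.9 m from the hinge, must supply this moment: P = 123.284/1.9 = 64.8863 kN.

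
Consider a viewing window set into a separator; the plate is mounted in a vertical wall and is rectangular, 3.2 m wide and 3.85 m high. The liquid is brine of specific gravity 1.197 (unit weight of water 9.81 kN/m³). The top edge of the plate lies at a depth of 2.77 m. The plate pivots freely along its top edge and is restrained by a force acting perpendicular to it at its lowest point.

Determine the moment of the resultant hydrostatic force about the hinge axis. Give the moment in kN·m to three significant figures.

γ = 1.197 × 9.81 = 11.74257 kN/m³.
The centroid lies 3.85/2 = 1.925 m below the top edge, so the centroid depth is h_c = 2.77 + 1.925 = 4.695 m.
A = 3.2 × 3.85 = 12.32 m².
Resultant F = γ·h_c·A = 11.74257 × 4.695 × 12.32 = 679.218 kN.
I_c = b·h³/12 = 3.2 × 3.85³/12 = 15.2178 m⁴.
Centre of pressure: y_p = y_c + I_c/(y_c·A) = 4.695 + 15.2178/(4.695 × 12.32) = 4.695 + 0.263091 = 4.95809 m along the plane.
The resultant acts 1.925 + 0.263091 = 2.18809 m (along the plate) below the hinge at the top edge, so the moment about the hinge is M = F × 2.18809 = 679.218 × 2.18809 = 1486.19 kN·m.

M ≈ 1490 kN·m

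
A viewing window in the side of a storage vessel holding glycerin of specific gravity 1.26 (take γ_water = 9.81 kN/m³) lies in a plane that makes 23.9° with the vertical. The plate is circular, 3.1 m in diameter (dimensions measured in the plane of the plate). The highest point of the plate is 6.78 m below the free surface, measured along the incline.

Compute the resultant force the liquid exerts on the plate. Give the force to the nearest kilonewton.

γ = 1.26 × 9.81 = 12.3606 kN/m³.
The plate makes 23.9° with the vertical, i.e. θ = 90° − 23.9° = 66.1° to the horizontal. Measuring y along the incline from the free-surface line, vertical depth h = y·sinθ with sinθ = 0.914254.
The centroid is at the centre, 1.55 m below the top of the plate, so y_c = 6.78 + 1.55 = 8.33 m and h_c = 8.33 × 0.914254 = 7.61574 m.
A = π(1.55)² = 7.54768 m².
Resultant F = γ·h_c·A = 12.3606 × 7.61574 × 7.54768 = 710.502 kN.

F ≈ 711 kN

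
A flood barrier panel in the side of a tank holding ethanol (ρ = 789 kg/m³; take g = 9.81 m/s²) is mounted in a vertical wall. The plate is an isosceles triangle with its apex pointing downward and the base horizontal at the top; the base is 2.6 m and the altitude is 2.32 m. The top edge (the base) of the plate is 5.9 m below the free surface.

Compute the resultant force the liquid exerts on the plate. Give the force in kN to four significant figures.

F ≈ 155.8 kN

γ = ρg = 789 × 9.81 / 1000 = 7.74009 kN/m³.
With the apex down, the centroid sits h/3 = 2.32/3 = 0.773333 m below the base (the top edge), so the centroid depth is h_c = 5.9 + 0.773333 = 6.67333 m.
A = ½ × 2.6 × 2.32 = 3.016 m².
Resultant F = γ·h_c·A = 7.74009 × 6.67333 × 3.016 = 155.783 kN.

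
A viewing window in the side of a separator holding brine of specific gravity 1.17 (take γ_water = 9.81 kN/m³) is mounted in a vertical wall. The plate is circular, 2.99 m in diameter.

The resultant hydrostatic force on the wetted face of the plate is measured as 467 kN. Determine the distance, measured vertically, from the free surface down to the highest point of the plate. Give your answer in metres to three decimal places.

γ = 1.17 × 9.81 = 11.4777 kN/m³.
A = π(1.495)² = 7.02154 m².
From F = γ·h_c·A, the centroid depth is h_c = 467/(11.4777 × 7.02154) = 5.79468 m.
The centroid is at the centre, 1.495 m below the top of the plate, so the highest point sits at h_top = 5.79468 − 1.495 = 4.29968 m below the surface.

d_top ≈ 4.300 m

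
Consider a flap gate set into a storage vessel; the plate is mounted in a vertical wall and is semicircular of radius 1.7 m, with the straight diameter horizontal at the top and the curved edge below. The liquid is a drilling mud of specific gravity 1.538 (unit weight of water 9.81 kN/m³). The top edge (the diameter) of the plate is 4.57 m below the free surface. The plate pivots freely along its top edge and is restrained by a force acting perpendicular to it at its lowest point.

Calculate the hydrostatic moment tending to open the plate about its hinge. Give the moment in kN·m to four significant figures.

γ = 1.538 × 9.81 = 15.08778 kN/m³.
The centroid of a semicircle lies 4r/(3π) = 0.721502 m from the diameter, here below the top edge, so the centroid depth is h_c = 4.57 + 0.721502 = 5.2915 m.
A = πr²/2 = π × 1.7²/2 = 4.5396 m².
Resultant F = γ·h_c·A = 15.08778 × 5.2915 × 4.5396 = 362.428 kN.
I_c = (π/8 − 8/(9π))·r⁴ = 0.109757 × 1.7⁴ = 0.916701 m⁴.
Centre of pressure: y_p = y_c + I_c/(y_c·A) = 5.2915 + 0.916701/(5.2915 × 4.5396) = 5.2915 + 0.038162 = 5.32966 m along the plane.
The resultant acts 0.721502 + 0.038162 = 0.759664 m (along the plate) below the hinge at the top edge, so the moment about the hinge is M = F × 0.759664 = 362.428 × 0.759664 = 275.324 kN·m.

M ≈ 275.3 kN·m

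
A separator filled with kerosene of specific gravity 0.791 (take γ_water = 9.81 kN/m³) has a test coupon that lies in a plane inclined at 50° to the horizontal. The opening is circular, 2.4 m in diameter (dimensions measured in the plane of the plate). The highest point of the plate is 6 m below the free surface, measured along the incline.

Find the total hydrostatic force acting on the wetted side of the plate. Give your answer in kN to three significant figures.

F ≈ 194 kN

γ = 0.791 × 9.81 = 7.75971 kN/m³.
Let θ = 50° be the plate's angle to the horizontal; measure y along the incline from where the plane meets the free surface. Vertical depth h = y·sinθ with sinθ = 0.766044.
The centroid is at the centre, 1.2 m below the top of the plate, so y_c = 6 + 1.2 = 7.2 m and h_c = 7.2 × 0.766044 = 5.51552 m.
A = π(1.2)² = 4.52389 m².
Resultant F = γ·h_c·A = 7.75971 × 5.51552 × 4.52389 = 193.617 kN.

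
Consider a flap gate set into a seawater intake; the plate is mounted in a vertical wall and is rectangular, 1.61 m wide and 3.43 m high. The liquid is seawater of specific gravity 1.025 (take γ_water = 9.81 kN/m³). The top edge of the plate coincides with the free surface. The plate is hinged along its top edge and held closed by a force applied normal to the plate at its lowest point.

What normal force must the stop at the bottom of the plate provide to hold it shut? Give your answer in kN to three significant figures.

γ = 1.025 × 9.81 = 10.05525 kN/m³.
The centroid lies 3.43/2 = 1.715 m below the top edge, so the centroid depth is h_c = 1.715 m.
A = 1.61 × 3.43 = 5.5223 m².
Resultant F = γ·h_c·A = 10.05525 × 1.715 × 5.5223 = 95.2307 kN.
I_c = b·h³/12 = 1.61 × 3.43³/12 = 5.41411 m⁴.
Centre of pressure: y_p = y_c + I_c/(y_c·A) = 1.715 + 5.41411/(1.715 × 5.5223) = 1.715 + 0.571667 = 2.28667 m along the plane.
The resultant acts 1.715 + 0.571667 = 2.28667 m (along the plate) below the hinge at the top edge, so the moment about the hinge is M = F × 2.28667 = 95.2307 × 2.28667 = 217.761 kN·m.
A normal force at the bottom, 3.43 m from the hinge, must supply this moment: P = 217.761/3.43 = 63.4872 kN.

P ≈ 63.5 kN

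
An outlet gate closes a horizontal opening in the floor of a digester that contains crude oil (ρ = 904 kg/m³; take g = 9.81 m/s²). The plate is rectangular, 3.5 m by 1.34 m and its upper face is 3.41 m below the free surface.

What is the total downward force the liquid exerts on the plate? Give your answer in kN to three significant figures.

F ≈ 142 kN

γ = ρg = 904 × 9.81 / 1000 = 8.86824 kN/m³.
The plate is horizontal, so pressure is uniform at p = γ·h = 8.86824 × 3.41 = 30.2407 kN/m².
A = 3.5 × 1.34 = 4.69 m².
F = p·A = 30.2407 × 4.69 = 141.829 kN.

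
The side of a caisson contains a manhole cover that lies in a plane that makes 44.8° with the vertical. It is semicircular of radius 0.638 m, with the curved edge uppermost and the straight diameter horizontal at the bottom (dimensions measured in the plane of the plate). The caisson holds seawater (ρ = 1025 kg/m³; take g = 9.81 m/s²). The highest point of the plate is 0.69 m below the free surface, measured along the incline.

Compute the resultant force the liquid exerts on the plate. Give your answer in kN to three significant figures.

γ = ρg = 1025 × 9.81 / 1000 = 10.05525 kN/m³.
The plate makes 44.8° with the vertical, i.e. θ = 90° − 44.8° = 45.2° to the horizontal. Measuring y along the incline from the free-surface line, vertical depth h = y·sinθ with sinθ = 0.709571.
The centroid lies 4r/(3π) = 0.270776 m above the diameter, so r − 4r/(3π) = 0.638 − 0.270776 = 0.367224 m below the topmost point, so y_c = 0.69 + 0.367224 = 1.05722 m and h_c = 1.05722 × 0.709571 = 0.750173 m.
A = πr²/2 = π × 0.638²/2 = 0.639383 m².
Resultant F = γ·h_c·A = 10.05525 × 0.750173 × 0.639383 = 4.82298 kN.

F ≈ 4.82 kN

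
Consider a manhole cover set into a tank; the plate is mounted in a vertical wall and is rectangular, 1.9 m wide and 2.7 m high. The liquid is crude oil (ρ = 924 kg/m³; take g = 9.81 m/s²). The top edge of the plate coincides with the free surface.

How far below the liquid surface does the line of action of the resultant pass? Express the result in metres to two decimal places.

h_p = 1.80 m

γ = ρg = 924 × 9.81 / 1000 = 9.06444 kN/m³.
The centroid lies 2.7/2 = 1.35 m below the top edge, so the centroid depth is h_c = 1.35 m.
A = 1.9 × 2.7 = 5.13 m².
Resultant F = γ·h_c·A = 9.06444 × 1.35 × 5.13 = 62.7758 kN.
I_c = b·h³/12 = 1.9 × 2.7³/12 = 3.11648 m⁴.
Centre of pressure: y_p = y_c + I_c/(y_c·A) = 1.35 + 3.11648/(1.35 × 5.13) = 1.35 + 0.450001 = 1.8 m along the plane.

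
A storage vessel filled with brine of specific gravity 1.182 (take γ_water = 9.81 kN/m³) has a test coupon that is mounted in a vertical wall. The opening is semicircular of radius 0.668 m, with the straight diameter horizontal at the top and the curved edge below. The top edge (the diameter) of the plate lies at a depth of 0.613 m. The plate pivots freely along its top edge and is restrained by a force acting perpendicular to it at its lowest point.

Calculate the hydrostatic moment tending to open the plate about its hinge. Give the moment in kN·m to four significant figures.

M ≈ 2.319 kN·m

γ = 1.182 × 9.81 = 11.59542 kN/m³.
The centroid of a semicircle lies 4r/(3π) = 0.283508 m from the diameter, here below the top edge, so the centroid depth is h_c = 0.613 + 0.283508 = 0.896508 m.
A = πr²/2 = π × 0.668²/2 = 0.700927 m².
Resultant F = γ·h_c·A = 11.59542 × 0.896508 × 0.700927 = 7.28641 kN.
I_c = (π/8 − 8/(9π))·r⁴ = 0.109757 × 0.668⁴ = 0.0218544 m⁴.
Centre of pressure: y_p = y_c + I_c/(y_c·A) = 0.896508 + 0.0218544/(0.896508 × 0.700927) = 0.896508 + 0.0347786 = 0.931287 m along the plane.
The resultant acts 0.283508 + 0.0347786 = 0.318287 m (along the plate) below the hinge at the top edge, so the moment about the hinge is M = F × 0.318287 = 7.28641 × 0.318287 = 2.31917 kN·m.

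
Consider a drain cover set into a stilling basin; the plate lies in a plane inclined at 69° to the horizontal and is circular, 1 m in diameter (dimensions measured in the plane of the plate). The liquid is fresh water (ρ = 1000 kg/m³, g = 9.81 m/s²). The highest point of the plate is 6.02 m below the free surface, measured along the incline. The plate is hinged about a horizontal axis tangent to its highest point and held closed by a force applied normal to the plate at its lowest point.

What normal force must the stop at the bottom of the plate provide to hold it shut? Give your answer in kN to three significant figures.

γ = ρg = 1000 × 9.81 = 9810 N/m³ = 9.81 kN/m³.
Let θ = 69° be the plate's angle to the horizontal; measure y along the incline from where the plane meets the free surface. Vertical depth h = y·sinθ with sinθ = 0.933580.
The centroid is at the centre, 0.5 m below the top of the plate, so y_c = 6.02 + 0.5 = 6.52 m and h_c = 6.52 × 0.933580 = 6.08694 m.
A = π(0.5)² = 0.785398 m².
Resultant F = γ·h_c·A = 9.81 × 6.08694 × 0.785398 = 46.8984 kN.
I_c = πr⁴/4 = π × 0.5⁴/4 = 0.0490874 m⁴.
Centre of pressure: y_p = y_c + I_c/(y_c·A) = 6.52 + 0.0490874/(6.52 × 0.785398) = 6.52 + 0.00958589 = 6.52959 m along the plane.
The resultant acts 0.5 + 0.00958589 = 0.509586 m (along the plate) below the hinge at the top edge, so the moment about the hinge is M = F × 0.509586 = 46.8984 × 0.509586 = 23.8988 kN·m.
A normal force at the bottom, 1 m from the hinge, must supply this moment: P = 23.8988/1 = 23.8988 kN.

P ≈ 23.9 kN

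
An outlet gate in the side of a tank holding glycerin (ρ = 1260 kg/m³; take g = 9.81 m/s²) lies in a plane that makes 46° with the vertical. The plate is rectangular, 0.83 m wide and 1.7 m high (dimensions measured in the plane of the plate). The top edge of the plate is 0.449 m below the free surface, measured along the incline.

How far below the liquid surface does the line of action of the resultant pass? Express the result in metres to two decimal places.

γ = ρg = 1260 × 9.81 / 1000 = 12.3606 kN/m³.
The plate makes 46° with the vertical, i.e. θ = 90° − 46° = 44° to the horizontal. Measuring y along the incline from the free-surface line, vertical depth h = y·sinθ with sinθ = 0.694658.
The centroid lies 1.7/2 = 0.85 m below the top edge, so y_c = 0.449 + 0.85 = 1.299 m and h_c = 1.299 × 0.694658 = 0.902361 m.
A = 0.83 × 1.7 = 1.411 m².
Resultant F = γ·h_c·A = 12.3606 × 0.902361 × 1.411 = 15.7379 kN.
I_c = b·h³/12 = 0.83 × 1.7³/12 = 0.339816 m⁴.
Centre of pressure: y_p = y_c + I_c/(y_c·A) = 1.299 + 0.339816/(1.299 × 1.411) = 1.299 + 0.185399 = 1.4844 m along the plane.
Vertically, h_p = y_p·sinθ = 1.4844 × 0.694658 = 1.03115 m.

h_p = 1.03 m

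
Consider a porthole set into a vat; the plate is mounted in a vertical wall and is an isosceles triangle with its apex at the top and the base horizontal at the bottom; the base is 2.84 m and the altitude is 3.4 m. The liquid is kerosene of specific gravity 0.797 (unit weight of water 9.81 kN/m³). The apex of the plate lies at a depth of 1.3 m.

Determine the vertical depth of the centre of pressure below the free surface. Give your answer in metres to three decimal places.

γ = 0.797 × 9.81 = 7.81857 kN/m³.
With the apex up, the centroid sits 2h/3 = 2 × 3.4/3 = 2.26667 m below the apex, so the centroid depth is h_c = 1.3 + 2.26667 = 3.56667 m.
A = ½ × 2.84 × 3.4 = 4.828 m².
Resultant F = γ·h_c·A = 7.81857 × 3.56667 × 4.828 = 134.635 kN.
I_c = b·h³/36 = 2.84 × 3.4³/36 = 3.10065 m⁴.
Centre of pressure: y_p = y_c + I_c/(y_c·A) = 3.56667 + 3.10065/(3.56667 × 4.828) = 3.56667 + 0.180062 = 3.74673 m along the plane.

h_p = 3.747 m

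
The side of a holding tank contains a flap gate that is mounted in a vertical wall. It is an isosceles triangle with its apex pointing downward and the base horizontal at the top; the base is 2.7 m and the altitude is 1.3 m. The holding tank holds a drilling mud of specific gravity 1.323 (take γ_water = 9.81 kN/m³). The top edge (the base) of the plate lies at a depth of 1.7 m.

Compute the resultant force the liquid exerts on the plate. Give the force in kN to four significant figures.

F ≈ 48.59 kN

γ = 1.323 × 9.81 = 12.97863 kN/m³.
With the apex down, the centroid sits h/3 = 1.3/3 = 0.433333 m below the base (the top edge), so the centroid depth is h_c = 1.7 + 0.433333 = 2.13333 m.
A = ½ × 2.7 × 1.3 = 1.755 m².
Resultant F = γ·h_c·A = 12.97863 × 2.13333 × 1.755 = 48.5919 kN.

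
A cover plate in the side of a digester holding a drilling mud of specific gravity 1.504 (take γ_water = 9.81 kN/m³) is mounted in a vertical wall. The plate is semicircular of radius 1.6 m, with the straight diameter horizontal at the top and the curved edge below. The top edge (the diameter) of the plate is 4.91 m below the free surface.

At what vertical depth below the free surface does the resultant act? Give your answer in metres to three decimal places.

h_p = 5.621 m

γ = 1.504 × 9.81 = 14.75424 kN/m³.
The centroid of a semicircle lies 4r/(3π) = 0.679061 m from the diameter, here below the top edge, so the centroid depth is h_c = 4.91 + 0.679061 = 5.58906 m.
A = πr²/2 = π × 1.6²/2 = 4.02124 m².
Resultant F = γ·h_c·A = 14.75424 × 5.58906 × 4.02124 = 331.601 kN.
I_c = (π/8 − 8/(9π))·r⁴ = 0.109757 × 1.6⁴ = 0.719303 m⁴.
Centre of pressure: y_p = y_c + I_c/(y_c·A) = 5.58906 + 0.719303/(5.58906 × 4.02124) = 5.58906 + 0.0320047 = 5.62106 m along the plane.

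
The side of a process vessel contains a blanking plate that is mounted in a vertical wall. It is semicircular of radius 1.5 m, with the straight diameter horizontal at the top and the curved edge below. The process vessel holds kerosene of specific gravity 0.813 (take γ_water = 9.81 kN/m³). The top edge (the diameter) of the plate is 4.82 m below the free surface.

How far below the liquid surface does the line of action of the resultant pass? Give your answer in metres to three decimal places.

γ = 0.813 × 9.81 = 7.97553 kN/m³.
The centroid of a semicircle lies 4r/(3π) = 0.63662 m from the diameter, here below the top edge, so the centroid depth is h_c = 4.82 + 0.63662 = 5.45662 m.
A = πr²/2 = π × 1.5²/2 = 3.53429 m².
Resultant F = γ·h_c·A = 7.97553 × 5.45662 × 3.53429 = 153.81 kN.
I_c = (π/8 − 8/(9π))·r⁴ = 0.109757 × 1.5⁴ = 0.555645 m⁴.
Centre of pressure: y_p = y_c + I_c/(y_c·A) = 5.45662 + 0.555645/(5.45662 × 3.53429) = 5.45662 + 0.0288119 = 5.48543 m along the plane.

h_p = 5.485 m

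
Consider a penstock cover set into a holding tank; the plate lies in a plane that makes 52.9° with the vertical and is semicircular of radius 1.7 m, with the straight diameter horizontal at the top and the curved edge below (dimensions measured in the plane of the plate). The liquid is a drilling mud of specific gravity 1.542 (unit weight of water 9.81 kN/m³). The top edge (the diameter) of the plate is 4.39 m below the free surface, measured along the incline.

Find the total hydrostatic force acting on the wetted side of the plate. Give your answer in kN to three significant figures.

γ = 1.542 × 9.81 = 15.12702 kN/m³.
The plate makes 52.9° with the vertical, i.e. θ = 90° − 52.9° = 37.1° to the horizontal. Measuring y along the incline from the free-surface line, vertical depth h = y·sinθ with sinθ = 0.603208.
The centroid of a semicircle lies 4r/(3π) = 0.721502 m from the diameter, here below the top edge, so y_c = 4.39 + 0.721502 = 5.1115 m and h_c = 5.1115 × 0.603208 = 3.0833 m.
A = πr²/2 = π × 1.7²/2 = 4.5396 m².
Resultant F = γ·h_c·A = 15.12702 × 3.0833 × 4.5396 = 211.732 kN.

F ≈ 212 kN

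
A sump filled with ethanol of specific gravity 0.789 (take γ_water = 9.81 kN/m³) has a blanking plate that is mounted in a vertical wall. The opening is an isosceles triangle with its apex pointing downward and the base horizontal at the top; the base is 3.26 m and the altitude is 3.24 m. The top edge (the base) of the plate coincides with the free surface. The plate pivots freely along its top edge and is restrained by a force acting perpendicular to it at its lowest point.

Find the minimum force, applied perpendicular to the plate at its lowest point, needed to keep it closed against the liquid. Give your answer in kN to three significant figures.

γ = 0.789 × 9.81 = 7.74009 kN/m³.
With the apex down, the centroid sits h/3 = 3.24/3 = 1.08 m below the base (the top edge), so the centroid depth is h_c = 1.08 m.
A = ½ × 3.26 × 3.24 = 5.2812 m².
Resultant F = γ·h_c·A = 7.74009 × 1.08 × 5.2812 = 44.1471 kN.
I_c = b·h³/36 = 3.26 × 3.24³/36 = 3.08 m⁴.
Centre of pressure: y_p = y_c + I_c/(y_c·A) = 1.08 + 3.08/(1.08 × 5.2812) = 1.08 + 0.540001 = 1.62 m along the plane.
The resultant acts 1.08 + 0.540001 = 1.62 m (along the plate) below the hinge at the top edge, so the moment about the hinge is M = F × 1.62 = 44.1471 × 1.62 = 71.5183 kN·m.
A normal force at the bottom, 3.24 m from the hinge, must supply this moment: P = 71.5183/3.24 = 22.0735 kN.

P ≈ 22.1 kN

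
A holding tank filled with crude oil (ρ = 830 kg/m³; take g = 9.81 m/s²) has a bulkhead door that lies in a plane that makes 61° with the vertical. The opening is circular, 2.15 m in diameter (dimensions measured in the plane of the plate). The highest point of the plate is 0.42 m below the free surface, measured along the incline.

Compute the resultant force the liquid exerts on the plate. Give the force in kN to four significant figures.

F ≈ 21.43 kN

γ = ρg = 830 × 9.81 / 1000 = 8.1423 kN/m³.
The plate makes 61° with the vertical, i.e. θ = 90° − 61° = 29° to the horizontal. Measuring y along the incline from the free-surface line, vertical depth h = y·sinθ with sinθ = 0.484810.
The centroid is at the centre, 1.075 m below the top of the plate, so y_c = 0.42 + 1.075 = 1.495 m and h_c = 1.495 × 0.484810 = 0.724791 m.
A = π(1.075)² = 3.6305 m².
Resultant F = γ·h_c·A = 8.1423 × 0.724791 × 3.6305 = 21.4253 kN.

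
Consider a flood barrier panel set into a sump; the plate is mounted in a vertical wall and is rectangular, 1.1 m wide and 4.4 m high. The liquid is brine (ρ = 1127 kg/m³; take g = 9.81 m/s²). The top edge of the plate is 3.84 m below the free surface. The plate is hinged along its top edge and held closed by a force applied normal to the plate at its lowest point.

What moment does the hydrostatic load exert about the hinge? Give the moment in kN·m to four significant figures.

γ = ρg = 1127 × 9.81 / 1000 = 11.05587 kN/m³.
The centroid lies 4.4/2 = 2.2 m below the top edge, so the centroid depth is h_c = 3.84 + 2.2 = 6.04 m.
A = 1.1 × 4.4 = 4.84 m².
Resultant F = γ·h_c·A = 11.05587 × 6.04 × 4.84 = 323.203 kN.
I_c = b·h³/12 = 1.1 × 4.4³/12 = 7.80853 m⁴.
Centre of pressure: y_p = y_c + I_c/(y_c·A) = 6.04 + 7.80853/(6.04 × 4.84) = 6.04 + 0.267108 = 6.30711 m along the plane.
The resultant acts 2.2 + 0.267108 = 2.46711 m (along the plate) below the hinge at the top edge, so the moment about the hinge is M = F × 2.46711 = 323.203 × 2.46711 = 797.377 kN·m.

M ≈ 797.4 kN·m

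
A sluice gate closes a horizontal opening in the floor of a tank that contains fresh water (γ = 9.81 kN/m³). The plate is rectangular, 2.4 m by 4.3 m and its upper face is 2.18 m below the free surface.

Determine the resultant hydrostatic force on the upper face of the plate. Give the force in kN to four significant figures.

γ = 9.81 kN/m³.
The plate is horizontal, so pressure is uniform at p = γ·h = 9.81 × 2.18 = 21.3858 kN/m².
A = 2.4 × 4.3 = 10.32 m².
F = p·A = 21.3858 × 10.32 = 220.701 kN.

F ≈ 220.7 kN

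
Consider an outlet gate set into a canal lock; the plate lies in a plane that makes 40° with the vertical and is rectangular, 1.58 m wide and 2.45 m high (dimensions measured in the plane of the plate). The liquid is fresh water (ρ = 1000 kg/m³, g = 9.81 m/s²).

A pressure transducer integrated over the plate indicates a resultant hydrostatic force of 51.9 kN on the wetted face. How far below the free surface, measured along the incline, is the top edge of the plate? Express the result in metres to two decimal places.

γ = ρg = 1000 × 9.81 = 9810 N/m³ = 9.81 kN/m³.
A = 1.58 × 2.45 = 3.871 m².
From F = γ·h_c·A, the centroid depth is h_c = 51.9/(9.81 × 3.871) = 1.36671 m.
The plate makes 40° with the vertical, i.e. θ = 90° − 40° = 50° to the horizontal. Measuring y along the incline from the free-surface line, vertical depth h = y·sinθ with sinθ = 0.766044.
Along the incline, y_c = h_c/sinθ = 1.36671/0.766044 = 1.78411 m.
The centroid lies 2.45/2 = 1.225 m below the top edge, so the top edge sits at y_top = 1.78411 − 1.225 = 0.55911 m along the incline.

y_top ≈ 0.56 m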